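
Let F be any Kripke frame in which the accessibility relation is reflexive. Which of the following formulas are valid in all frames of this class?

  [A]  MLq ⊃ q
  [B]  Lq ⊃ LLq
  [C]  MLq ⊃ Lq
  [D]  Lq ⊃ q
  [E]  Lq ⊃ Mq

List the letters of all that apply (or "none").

D, E

A reflexive relation is serial.
(A) MLq ⊃ q is the dual of axiom B, which corresponds to symmetry. Such an R need not be symmetric — not valid.
(B) Lq ⊃ LLq is axiom 4; it is valid on a frame exactly when R is transitive. Such an R need not be transitive, so not valid.
(C) the dual of axiom 5: valid iff R is euclidean. Such an R need not be euclidean — not valid.
(D) Lq ⊃ q is axiom T, which corresponds to reflexivity. Every such R is reflexive — valid.
(E) Lq ⊃ Mq is axiom D, which corresponds to seriality. Every such R is serial — valid.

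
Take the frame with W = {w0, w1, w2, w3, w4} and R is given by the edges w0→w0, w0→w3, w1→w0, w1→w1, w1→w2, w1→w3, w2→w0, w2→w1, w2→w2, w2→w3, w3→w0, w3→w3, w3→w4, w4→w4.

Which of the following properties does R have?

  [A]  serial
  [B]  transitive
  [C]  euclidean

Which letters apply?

(A) serial: every world has an R-successor.
(B) not transitive: w0 R w3 and w3 R w4 but not w0 R w4.
(C) not euclidean: w1 R w0 and w1 R w1 but not w0 R w1.

A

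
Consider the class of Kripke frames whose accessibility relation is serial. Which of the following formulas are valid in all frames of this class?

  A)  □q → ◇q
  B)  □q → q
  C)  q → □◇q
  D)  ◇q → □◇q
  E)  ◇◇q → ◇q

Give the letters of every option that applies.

A

(A) □q → ◇q is axiom D, which corresponds to seriality. Every such R is serial — valid.
(B) axiom T: valid iff R is reflexive. Such an R need not be reflexive — not valid.
(C) q → □◇q is axiom B; it is valid on a frame exactly when R is symmetric. Such an R need not be symmetric, so not valid.
(D) axiom 5: valid iff R is euclidean. Such an R need not be euclidean — not valid.
(E) the dual of axiom 4: valid iff R is transitive. Such an R need not be transitive — not valid.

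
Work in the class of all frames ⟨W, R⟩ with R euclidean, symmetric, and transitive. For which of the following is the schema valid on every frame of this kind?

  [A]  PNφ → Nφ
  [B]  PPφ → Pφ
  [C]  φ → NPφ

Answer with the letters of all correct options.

(A) the dual of axiom 5: valid iff R is euclidean. Every such R is euclidean — valid.
(B) PPφ → Pφ (the dual of axiom 4) characterises the transitive frames. Every such R is transitive — valid.
(C) φ → NPφ (axiom B) characterises the symmetric frames. Every such R is symmetric — valid.

A, B, C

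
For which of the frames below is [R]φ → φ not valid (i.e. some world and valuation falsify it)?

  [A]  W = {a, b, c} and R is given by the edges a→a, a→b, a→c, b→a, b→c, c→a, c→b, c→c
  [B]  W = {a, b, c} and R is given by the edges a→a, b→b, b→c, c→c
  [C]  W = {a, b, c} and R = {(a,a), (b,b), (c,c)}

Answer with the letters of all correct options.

The schema [R]φ → φ is axiom T; it is valid on a frame iff R is reflexive.
(A) R is not reflexive (not b R b), so the schema fails here.
(B) R is reflexive (each world relates to itself), so the schema is valid here.
(C) R is reflexive (each world relates to itself), so the schema is valid here.

A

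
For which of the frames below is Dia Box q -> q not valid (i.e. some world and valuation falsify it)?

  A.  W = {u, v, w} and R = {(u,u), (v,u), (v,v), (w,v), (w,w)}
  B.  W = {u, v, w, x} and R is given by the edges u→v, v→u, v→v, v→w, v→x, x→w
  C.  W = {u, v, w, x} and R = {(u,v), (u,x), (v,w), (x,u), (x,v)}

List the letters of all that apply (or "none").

The schema Dia Box q -> q is the dual of axiom B; it is valid on a frame iff R is symmetric.
(A) R is not symmetric (v R u but not u R v), so the schema fails here.
(B) R is not symmetric (v R w but not w R v), so the schema fails here.
(C) R is not symmetric (u R v but not v R u), so the schema fails here.

A, B, C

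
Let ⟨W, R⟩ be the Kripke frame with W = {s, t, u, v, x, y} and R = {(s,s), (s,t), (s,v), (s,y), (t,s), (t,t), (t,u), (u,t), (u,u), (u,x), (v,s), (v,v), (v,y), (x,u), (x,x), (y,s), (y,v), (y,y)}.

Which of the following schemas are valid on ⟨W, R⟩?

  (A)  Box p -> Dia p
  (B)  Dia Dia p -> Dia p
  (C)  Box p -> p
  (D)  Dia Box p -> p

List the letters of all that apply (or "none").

A, C, D

R is reflexive: each world relates to itself.
R is symmetric: every R-edge is matched by its reverse.
R is not transitive: s R t and t R u but not s R u.
R is serial: every world has an R-successor.
(A) axiom D: valid iff R is serial. R is serial — valid.
(B) Dia Dia p -> Dia p is the dual of axiom 4, which corresponds to transitivity. R is not transitive — not valid.
(C) Box p -> p (axiom T) characterises the reflexive frames. R is reflexive — valid.
(D) Dia Box p -> p is the dual of axiom B, which corresponds to symmetry. R is symmetric — valid.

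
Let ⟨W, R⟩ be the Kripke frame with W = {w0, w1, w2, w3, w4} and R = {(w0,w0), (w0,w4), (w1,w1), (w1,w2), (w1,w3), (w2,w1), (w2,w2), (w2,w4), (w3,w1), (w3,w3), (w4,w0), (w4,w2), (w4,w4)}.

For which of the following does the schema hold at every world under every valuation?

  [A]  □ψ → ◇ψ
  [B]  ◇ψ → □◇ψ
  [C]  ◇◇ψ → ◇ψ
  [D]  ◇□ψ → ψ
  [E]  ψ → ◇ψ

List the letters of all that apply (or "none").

A, D, E

R is reflexive: each world relates to itself.
R is symmetric: every R-edge is matched by its reverse.
R is not transitive: w0 R w4 and w4 R w2 but not w0 R w2.
R is not euclidean: w1 R w2 and w1 R w3 but not w2 R w3.
R is serial: every world has an R-successor.
(A) □ψ → ◇ψ is axiom D; it is valid on a frame exactly when R is serial. R is serial, so valid.
(B) ◇ψ → □◇ψ (axiom 5) characterises the euclidean frames. R is not euclidean — not valid.
(C) the dual of axiom 4: valid iff R is transitive. R is not transitive — not valid.
(D) ◇□ψ → ψ is the dual of axiom B; it is valid on a frame exactly when R is symmetric. R is symmetric, so valid.
(E) ψ → ◇ψ is the dual of axiom T; it is valid on a frame exactly when R is reflexive. R is reflexive, so valid.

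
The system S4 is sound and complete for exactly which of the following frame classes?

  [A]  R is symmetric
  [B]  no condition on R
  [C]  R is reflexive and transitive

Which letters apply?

(A) this class determines KB, not S4.
(B) this class determines K, not S4.
(C) S4 is sound and complete for exactly this class.

C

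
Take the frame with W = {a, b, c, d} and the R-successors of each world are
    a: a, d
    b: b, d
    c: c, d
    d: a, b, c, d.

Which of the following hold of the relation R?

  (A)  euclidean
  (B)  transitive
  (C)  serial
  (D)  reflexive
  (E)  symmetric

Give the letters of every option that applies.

(A) not euclidean: d R a and d R b but not a R b.
(B) not transitive: a R d and d R b but not a R b.
(C) serial: every world has an R-successor.
(D) reflexive: each world relates to itself.
(E) symmetric: every R-edge is matched by its reverse.

C, D, E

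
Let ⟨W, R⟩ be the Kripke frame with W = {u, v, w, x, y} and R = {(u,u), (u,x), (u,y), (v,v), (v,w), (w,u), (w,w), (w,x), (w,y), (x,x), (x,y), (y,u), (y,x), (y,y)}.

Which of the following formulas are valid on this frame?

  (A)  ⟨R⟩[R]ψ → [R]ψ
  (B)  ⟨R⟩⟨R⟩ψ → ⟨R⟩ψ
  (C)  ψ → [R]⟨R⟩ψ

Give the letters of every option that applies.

none

R is not symmetric: u R x but not x R u.
R is not transitive: v R w and w R u but not v R u.
R is not euclidean: u R x and u R u but not x R u.
(A) ⟨R⟩[R]ψ → [R]ψ (the dual of axiom 5) characterises the euclidean frames. R is not euclidean — not valid.
(B) ⟨R⟩⟨R⟩ψ → ⟨R⟩ψ is the dual of axiom 4, which corresponds to transitivity. R is not transitive — not valid.
(C) ψ → [R]⟨R⟩ψ is axiom B, which corresponds to symmetry. R is not symmetric — not valid.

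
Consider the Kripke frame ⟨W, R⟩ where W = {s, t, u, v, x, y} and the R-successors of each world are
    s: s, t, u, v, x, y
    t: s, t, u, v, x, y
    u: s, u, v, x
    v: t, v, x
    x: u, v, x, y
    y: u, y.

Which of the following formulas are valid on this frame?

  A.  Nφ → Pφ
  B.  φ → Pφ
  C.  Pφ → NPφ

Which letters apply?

R is reflexive: each world relates to itself.
R is not euclidean: s R u and s R t but not u R t.
R is serial: every world has an R-successor.
(A) Nφ → Pφ is axiom D; it is valid on a frame exactly when R is serial. R is serial, so valid.
(B) φ → Pφ (the dual of axiom T) characterises the reflexive frames. R is reflexive — valid.
(C) Pφ → NPφ is axiom 5; it is valid on a frame exactly when R is euclidean. R is not euclidean, so not valid.

A, B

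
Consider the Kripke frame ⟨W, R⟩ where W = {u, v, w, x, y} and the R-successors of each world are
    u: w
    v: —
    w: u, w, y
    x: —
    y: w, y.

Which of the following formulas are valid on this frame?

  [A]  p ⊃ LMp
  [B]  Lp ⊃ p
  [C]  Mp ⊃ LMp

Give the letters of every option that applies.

R is not reflexive: not u R u.
R is symmetric: every R-edge is matched by its reverse.
R is not euclidean: w R u and w R y but not u R y.
(A) axiom B: valid iff R is symmetric. R is symmetric — valid.
(B) Lp ⊃ p is axiom T, which corresponds to reflexivity. R is not reflexive — not valid.
(C) Mp ⊃ LMp (axiom 5) characterises the euclidean frames. R is not euclidean — not valid.

A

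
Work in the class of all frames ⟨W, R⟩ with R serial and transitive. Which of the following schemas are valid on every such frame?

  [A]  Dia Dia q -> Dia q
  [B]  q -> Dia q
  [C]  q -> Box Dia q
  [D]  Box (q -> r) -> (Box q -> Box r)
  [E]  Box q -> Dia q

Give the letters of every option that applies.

A, D, E

(A) the dual of axiom 4: valid iff R is transitive. Every such R is transitive — valid.
(B) the dual of axiom T: valid iff R is reflexive. Such an R need not be reflexive — not valid.
(C) axiom B: valid iff R is symmetric. Such an R need not be symmetric — not valid.
(D) this is just K, valid on every normal frame.
(E) Box q -> Dia q is axiom D; it is valid on a frame exactly when R is serial. Every such R is serial, so valid.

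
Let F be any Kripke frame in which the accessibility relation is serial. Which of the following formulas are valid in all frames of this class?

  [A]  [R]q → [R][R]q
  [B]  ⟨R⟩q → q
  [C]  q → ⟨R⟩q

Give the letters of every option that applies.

none

(A) [R]q → [R][R]q is axiom 4; it is valid on a frame exactly when R is transitive. Such an R need not be transitive, so not valid.
(B) ⟨R⟩q → q is the converse of T; it holds exactly when R ⊆ identity. Such an R need not be a subset of the identity — not valid.
(C) the dual of axiom T: valid iff R is reflexive. Such an R need not be reflexive — not valid.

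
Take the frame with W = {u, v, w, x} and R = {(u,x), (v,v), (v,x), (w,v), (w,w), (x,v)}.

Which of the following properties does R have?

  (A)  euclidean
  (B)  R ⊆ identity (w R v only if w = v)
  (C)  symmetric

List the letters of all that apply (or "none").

(A) not euclidean: w R v and w R w but not v R w.
(B) not ⊆ identity: u R x with u ≠ x.
(C) not symmetric: u R x but not x R u.

none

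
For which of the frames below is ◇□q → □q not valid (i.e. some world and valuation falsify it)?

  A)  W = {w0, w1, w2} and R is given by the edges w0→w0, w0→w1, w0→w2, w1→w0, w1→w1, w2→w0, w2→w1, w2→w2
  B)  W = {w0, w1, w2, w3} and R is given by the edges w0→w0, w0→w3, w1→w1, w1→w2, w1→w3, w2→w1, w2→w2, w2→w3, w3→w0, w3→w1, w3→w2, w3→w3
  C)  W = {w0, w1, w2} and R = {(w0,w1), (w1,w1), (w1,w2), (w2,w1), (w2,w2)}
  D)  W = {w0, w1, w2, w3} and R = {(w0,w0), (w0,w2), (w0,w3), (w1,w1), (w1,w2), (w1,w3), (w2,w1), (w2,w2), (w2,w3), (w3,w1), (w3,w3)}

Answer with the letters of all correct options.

The schema ◇□q → □q is the dual of axiom 5; it is valid on a frame iff R is euclidean.
(A) R is not euclidean (w0 R w1 and w0 R w2 but not w1 R w2), so the schema fails here.
(B) R is not euclidean (w3 R w0 and w3 R w1 but not w0 R w1), so the schema fails here.
(C) R is euclidean (any two R-successors of the same world are R-related), so the schema is valid here.
(D) R is not euclidean (w0 R w2 and w0 R w0 but not w2 R w0), so the schema fails here.

A, B, D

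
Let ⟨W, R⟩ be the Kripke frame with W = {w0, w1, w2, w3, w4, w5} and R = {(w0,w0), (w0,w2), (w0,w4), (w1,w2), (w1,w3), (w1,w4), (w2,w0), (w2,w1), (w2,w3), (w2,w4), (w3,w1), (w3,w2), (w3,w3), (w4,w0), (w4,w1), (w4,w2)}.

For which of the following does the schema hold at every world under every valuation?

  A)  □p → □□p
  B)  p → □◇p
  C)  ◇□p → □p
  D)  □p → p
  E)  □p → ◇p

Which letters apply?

B

R is not reflexive: not w1 R w1.
R is symmetric: every R-edge is matched by its reverse.
R is not transitive: w0 R w2 and w2 R w1 but not w0 R w1.
R is not euclidean: w1 R w3 and w1 R w4 but not w3 R w4.
R is not serial: w5 has no R-successor.
(A) □p → □□p (axiom 4) characterises the transitive frames. R is not transitive — not valid.
(B) p → □◇p is axiom B; it is valid on a frame exactly when R is symmetric. R is symmetric, so valid.
(C) ◇□p → □p is the dual of axiom 5; it is valid on a frame exactly when R is euclidean. R is not euclidean, so not valid.
(D) □p → p (axiom T) characterises the reflexive frames. R is not reflexive — not valid.
(E) axiom D: valid iff R is serial. R is not serial — not valid.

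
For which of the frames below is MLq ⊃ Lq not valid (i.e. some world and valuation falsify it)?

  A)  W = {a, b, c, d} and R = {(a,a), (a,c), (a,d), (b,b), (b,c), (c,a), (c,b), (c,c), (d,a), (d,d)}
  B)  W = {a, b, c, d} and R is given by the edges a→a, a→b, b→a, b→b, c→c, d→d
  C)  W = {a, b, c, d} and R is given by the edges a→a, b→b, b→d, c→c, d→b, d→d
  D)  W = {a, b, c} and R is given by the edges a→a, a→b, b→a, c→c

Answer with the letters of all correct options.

The schema MLq ⊃ Lq is the dual of axiom 5; it is valid on a frame iff R is euclidean.
(A) R is not euclidean (a R c and a R d but not c R d), so the schema fails here.
(B) R is euclidean (any two R-successors of the same world are R-related), so the schema is valid here.
(C) R is euclidean (any two R-successors of the same world are R-related), so the schema is valid here.
(D) R is not euclidean (a R b and a R b but not b R b), so the schema fails here.

A, D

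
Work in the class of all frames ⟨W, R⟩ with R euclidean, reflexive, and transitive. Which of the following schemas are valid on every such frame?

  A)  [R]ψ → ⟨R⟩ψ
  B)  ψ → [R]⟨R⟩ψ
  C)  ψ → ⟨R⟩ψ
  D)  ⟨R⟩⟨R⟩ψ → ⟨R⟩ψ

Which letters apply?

A, B, C, D

A relation that is euclidean, reflexive, and transitive is also serial and symmetric.
(A) [R]ψ → ⟨R⟩ψ is axiom D; it is valid on a frame exactly when R is serial. Every such R is serial, so valid.
(B) axiom B: valid iff R is symmetric. Every such R is symmetric — valid.
(C) the dual of axiom T: valid iff R is reflexive. Every such R is reflexive — valid.
(D) ⟨R⟩⟨R⟩ψ → ⟨R⟩ψ is the dual of axiom 4; it is valid on a frame exactly when R is transitive. Every such R is transitive, so valid.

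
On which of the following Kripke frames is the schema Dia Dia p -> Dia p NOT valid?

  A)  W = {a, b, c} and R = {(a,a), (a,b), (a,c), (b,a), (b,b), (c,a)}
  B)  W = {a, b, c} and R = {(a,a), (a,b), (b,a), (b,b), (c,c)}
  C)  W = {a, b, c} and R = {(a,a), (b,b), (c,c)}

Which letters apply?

The schema Dia Dia p -> Dia p is the dual of axiom 4; it is valid on a frame iff R is transitive.
(A) R is not transitive (b R a and a R c but not b R c), so the schema fails here.
(B) R is transitive (R is closed under composition), so the schema is valid here.
(C) R is transitive (R is closed under composition), so the schema is valid here.

A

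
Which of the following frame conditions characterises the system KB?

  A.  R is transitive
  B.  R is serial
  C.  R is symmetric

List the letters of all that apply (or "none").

C

(A) this class determines K4, not KB.
(B) this class determines D, not KB.
(C) KB is sound and complete for exactly this class.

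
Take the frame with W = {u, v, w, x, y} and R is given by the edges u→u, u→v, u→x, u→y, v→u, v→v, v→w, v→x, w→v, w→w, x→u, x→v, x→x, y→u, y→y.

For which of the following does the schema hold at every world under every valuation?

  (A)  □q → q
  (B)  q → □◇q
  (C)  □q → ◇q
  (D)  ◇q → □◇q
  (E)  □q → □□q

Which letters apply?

R is reflexive: each world relates to itself.
R is symmetric: every R-edge is matched by its reverse.
R is not transitive: u R v and v R w but not u R w.
R is not euclidean: u R v and u R y but not v R y.
R is serial: every world has an R-successor.
(A) axiom T: valid iff R is reflexive. R is reflexive — valid.
(B) axiom B: valid iff R is symmetric. R is symmetric — valid.
(C) □q → ◇q (axiom D) characterises the serial frames. R is serial — valid.
(D) ◇q → □◇q is axiom 5; it is valid on a frame exactly when R is euclidean. R is not euclidean, so not valid.
(E) □q → □□q (axiom 4) characterises the transitive frames. R is not transitive — not valid.

A, B, C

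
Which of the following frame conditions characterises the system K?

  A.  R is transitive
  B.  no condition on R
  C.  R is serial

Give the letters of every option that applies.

(A) this class determines K4, not K.
(B) K is sound and complete for exactly this class.
(C) this class determines D, not K.

B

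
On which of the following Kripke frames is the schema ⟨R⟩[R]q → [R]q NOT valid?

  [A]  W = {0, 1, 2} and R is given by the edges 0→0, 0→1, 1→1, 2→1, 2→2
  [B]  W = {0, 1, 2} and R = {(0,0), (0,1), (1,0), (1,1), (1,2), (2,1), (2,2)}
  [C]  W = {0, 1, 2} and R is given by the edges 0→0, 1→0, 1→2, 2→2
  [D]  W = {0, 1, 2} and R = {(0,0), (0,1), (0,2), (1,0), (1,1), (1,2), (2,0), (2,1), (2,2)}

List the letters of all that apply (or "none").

A, B, C

The schema ⟨R⟩[R]q → [R]q is the dual of axiom 5; it is valid on a frame iff R is euclidean.
(A) R is not euclidean (0 R 1 and 0 R 0 but not 1 R 0), so the schema fails here.
(B) R is not euclidean (1 R 0 and 1 R 2 but not 0 R 2), so the schema fails here.
(C) R is not euclidean (1 R 0 and 1 R 2 but not 0 R 2), so the schema fails here.
(D) R is euclidean (any two R-successors of the same world are R-related), so the schema is valid here.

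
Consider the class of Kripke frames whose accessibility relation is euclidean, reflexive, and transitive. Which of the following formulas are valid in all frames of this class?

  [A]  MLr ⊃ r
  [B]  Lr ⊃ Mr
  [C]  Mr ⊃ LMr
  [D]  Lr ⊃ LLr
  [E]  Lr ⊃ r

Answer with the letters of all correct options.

A relation that is euclidean, reflexive, and transitive is also serial and symmetric.
(A) MLr ⊃ r (the dual of axiom B) characterises the symmetric frames. Every such R is symmetric — valid.
(B) axiom D: valid iff R is serial. Every such R is serial — valid.
(C) Mr ⊃ LMr is axiom 5, which corresponds to the euclidean property. Every such R is euclidean — valid.
(D) Lr ⊃ LLr is axiom 4; it is valid on a frame exactly when R is transitive. Every such R is transitive, so valid.
(E) Lr ⊃ r is axiom T; it is valid on a frame exactly when R is reflexive. Every such R is reflexive, so valid.

A, B, C, D, E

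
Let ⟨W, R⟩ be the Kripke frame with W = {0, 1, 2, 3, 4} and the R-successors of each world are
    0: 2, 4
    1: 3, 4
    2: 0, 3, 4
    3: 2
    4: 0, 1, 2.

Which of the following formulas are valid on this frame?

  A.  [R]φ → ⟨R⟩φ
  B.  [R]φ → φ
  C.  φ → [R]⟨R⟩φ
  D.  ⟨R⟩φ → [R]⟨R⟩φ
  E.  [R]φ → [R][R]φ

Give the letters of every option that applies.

A

R is not reflexive: not 0 R 0.
R is not symmetric: 1 R 3 but not 3 R 1.
R is not transitive: 0 R 2 and 2 R 0 but not 0 R 0.
R is not euclidean: 1 R 3 and 1 R 4 but not 3 R 4.
R is serial: every world has an R-successor.
(A) [R]φ → ⟨R⟩φ (axiom D) characterises the serial frames. R is serial — valid.
(B) axiom T: valid iff R is reflexive. R is not reflexive — not valid.
(C) φ → [R]⟨R⟩φ (axiom B) characterises the symmetric frames. R is not symmetric — not valid.
(D) ⟨R⟩φ → [R]⟨R⟩φ is axiom 5, which corresponds to the euclidean property. R is not euclidean — not valid.
(E) [R]φ → [R][R]φ is axiom 4, which corresponds to transitivity. R is not transitive — not valid.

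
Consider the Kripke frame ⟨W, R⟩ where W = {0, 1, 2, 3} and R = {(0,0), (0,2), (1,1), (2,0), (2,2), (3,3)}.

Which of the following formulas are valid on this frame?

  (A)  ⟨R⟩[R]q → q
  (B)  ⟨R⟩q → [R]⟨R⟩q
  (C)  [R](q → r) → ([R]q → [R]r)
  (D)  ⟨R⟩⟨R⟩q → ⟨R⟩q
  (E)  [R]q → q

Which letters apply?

A, B, C, D, E

R is reflexive: each world relates to itself.
R is symmetric: every R-edge is matched by its reverse.
R is transitive: R is closed under composition.
R is euclidean: any two R-successors of the same world are R-related.
(A) ⟨R⟩[R]q → q is the dual of axiom B; it is valid on a frame exactly when R is symmetric. R is symmetric, so valid.
(B) ⟨R⟩q → [R]⟨R⟩q is axiom 5, which corresponds to the euclidean property. R is euclidean — valid.
(C) [R](q → r) → ([R]q → [R]r) is the K axiom; it holds on all frames — valid.
(D) ⟨R⟩⟨R⟩q → ⟨R⟩q is the dual of axiom 4, which corresponds to transitivity. R is transitive — valid.
(E) [R]q → q (axiom T) characterises the reflexive frames. R is reflexive — valid.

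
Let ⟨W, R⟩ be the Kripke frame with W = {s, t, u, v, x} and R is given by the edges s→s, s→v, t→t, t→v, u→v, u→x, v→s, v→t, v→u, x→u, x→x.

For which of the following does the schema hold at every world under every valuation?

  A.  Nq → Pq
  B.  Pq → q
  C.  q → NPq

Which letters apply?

A, C

R is symmetric: every R-edge is matched by its reverse.
R is serial: every world has an R-successor.
R is not a subset of the identity: s R v with s ≠ v.
(A) axiom D: valid iff R is serial. R is serial — valid.
(B) Pq → q (the converse of T) corresponds to R being a subset of the identity. Here R ⊄ identity, so not valid.
(C) axiom B: valid iff R is symmetric. R is symmetric — valid.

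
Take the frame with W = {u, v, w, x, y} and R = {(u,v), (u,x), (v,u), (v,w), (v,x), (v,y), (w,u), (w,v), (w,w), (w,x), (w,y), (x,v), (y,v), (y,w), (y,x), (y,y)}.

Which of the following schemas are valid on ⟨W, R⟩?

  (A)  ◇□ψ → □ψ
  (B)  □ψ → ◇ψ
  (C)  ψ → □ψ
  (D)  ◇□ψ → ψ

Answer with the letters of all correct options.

R is not symmetric: u R x but not x R u.
R is not euclidean: v R u and v R w but not u R w.
R is serial: every world has an R-successor.
R is not a subset of the identity: u R v with u ≠ v.
(A) ◇□ψ → □ψ (the dual of axiom 5) characterises the euclidean frames. R is not euclidean — not valid.
(B) □ψ → ◇ψ is axiom D; it is valid on a frame exactly when R is serial. R is serial, so valid.
(C) ψ → □ψ is equivalent to ◇p→p; it holds exactly when R ⊆ identity. Here R ⊄ identity — not valid.
(D) ◇□ψ → ψ (the dual of axiom B) characterises the symmetric frames. R is not symmetric — not valid.

B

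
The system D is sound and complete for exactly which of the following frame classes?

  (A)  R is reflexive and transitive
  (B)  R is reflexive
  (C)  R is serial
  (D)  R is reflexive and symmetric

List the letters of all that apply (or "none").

C

(A) this class determines S4, not D.
(B) this class determines T (= KT), not D.
(C) D is sound and complete for exactly this class.
(D) this class determines B (= KTB), not D.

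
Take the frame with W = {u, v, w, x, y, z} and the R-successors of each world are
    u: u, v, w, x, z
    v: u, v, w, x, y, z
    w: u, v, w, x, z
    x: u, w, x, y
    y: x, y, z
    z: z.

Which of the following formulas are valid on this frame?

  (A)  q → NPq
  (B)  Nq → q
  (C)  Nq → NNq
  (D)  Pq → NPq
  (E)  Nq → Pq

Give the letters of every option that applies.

R is reflexive: each world relates to itself.
R is not symmetric: u R z but not z R u.
R is not transitive: u R v and v R y but not u R y.
R is not euclidean: u R x and u R v but not x R v.
R is serial: every world has an R-successor.
(A) q → NPq is axiom B, which corresponds to symmetry. R is not symmetric — not valid.
(B) Nq → q is axiom T; it is valid on a frame exactly when R is reflexive. R is reflexive, so valid.
(C) Nq → NNq (axiom 4) characterises the transitive frames. R is not transitive — not valid.
(D) Pq → NPq (axiom 5) characterises the euclidean frames. R is not euclidean — not valid.
(E) Nq → Pq is axiom D, which corresponds to seriality. R is serial — valid.

B, E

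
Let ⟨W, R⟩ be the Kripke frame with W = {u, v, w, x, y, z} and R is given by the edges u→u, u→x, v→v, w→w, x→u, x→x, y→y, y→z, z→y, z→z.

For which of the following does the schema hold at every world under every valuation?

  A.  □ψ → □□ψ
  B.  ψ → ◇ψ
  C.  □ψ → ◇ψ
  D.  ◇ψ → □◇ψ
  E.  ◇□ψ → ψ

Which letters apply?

A, B, C, D, E

R is reflexive: each world relates to itself.
R is symmetric: every R-edge is matched by its reverse.
R is transitive: R is closed under composition.
R is euclidean: any two R-successors of the same world are R-related.
R is serial: every world has an R-successor.
(A) □ψ → □□ψ is axiom 4, which corresponds to transitivity. R is transitive — valid.
(B) ψ → ◇ψ is the dual of axiom T; it is valid on a frame exactly when R is reflexive. R is reflexive, so valid.
(C) □ψ → ◇ψ is axiom D, which corresponds to seriality. R is serial — valid.
(D) axiom 5: valid iff R is euclidean. R is euclidean — valid.
(E) ◇□ψ → ψ is the dual of axiom B, which corresponds to symmetry. R is symmetric — valid.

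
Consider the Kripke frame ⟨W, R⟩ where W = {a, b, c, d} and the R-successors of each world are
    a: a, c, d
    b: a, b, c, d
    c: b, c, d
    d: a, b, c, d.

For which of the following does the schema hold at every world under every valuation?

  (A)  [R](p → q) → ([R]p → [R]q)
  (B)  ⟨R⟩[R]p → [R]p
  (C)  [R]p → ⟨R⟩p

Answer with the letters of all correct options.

A, C

R is not euclidean: a R c and a R a but not c R a.
R is serial: every world has an R-successor.
(A) [R](p → q) → ([R]p → [R]q) is axiom K, valid on every Kripke frame — valid.
(B) the dual of axiom 5: valid iff R is euclidean. R is not euclidean — not valid.
(C) axiom D: valid iff R is serial. R is serial — valid.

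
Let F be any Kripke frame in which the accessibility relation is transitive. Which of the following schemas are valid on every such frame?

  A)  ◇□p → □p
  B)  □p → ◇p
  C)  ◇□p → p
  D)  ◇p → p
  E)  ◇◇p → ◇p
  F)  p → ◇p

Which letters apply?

(A) ◇□p → □p is the dual of axiom 5; it is valid on a frame exactly when R is euclidean. Such an R need not be euclidean, so not valid.
(B) □p → ◇p is axiom D, which corresponds to seriality. Such an R need not be serial — not valid.
(C) ◇□p → p is the dual of axiom B; it is valid on a frame exactly when R is symmetric. Such an R need not be symmetric, so not valid.
(D) ◇p → p is valid only on frames where every R-edge is a self-loop. Such an R need not be a subset of the identity — not valid.
(E) ◇◇p → ◇p is the dual of axiom 4, which corresponds to transitivity. Every such R is transitive — valid.
(F) p → ◇p is the dual of axiom T, which corresponds to reflexivity. Such an R need not be reflexive — not valid.

E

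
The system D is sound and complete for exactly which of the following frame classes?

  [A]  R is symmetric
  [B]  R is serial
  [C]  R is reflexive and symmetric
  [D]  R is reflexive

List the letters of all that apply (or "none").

B

(A) this class determines KB, not D.
(B) D is sound and complete for exactly this class.
(C) this class determines B (= KTB), not D.
(D) this class determines T (= KT), not D.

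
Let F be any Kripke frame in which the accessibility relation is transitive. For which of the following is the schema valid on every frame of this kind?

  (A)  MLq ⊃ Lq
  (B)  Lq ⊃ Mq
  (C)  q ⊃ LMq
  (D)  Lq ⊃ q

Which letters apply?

none

(A) MLq ⊃ Lq (the dual of axiom 5) characterises the euclidean frames. Such an R need not be euclidean — not valid.
(B) Lq ⊃ Mq is axiom D, which corresponds to seriality. Such an R need not be serial — not valid.
(C) q ⊃ LMq is axiom B; it is valid on a frame exactly when R is symmetric. Such an R need not be symmetric, so not valid.
(D) Lq ⊃ q (axiom T) characterises the reflexive frames. Such an R need not be reflexive — not valid.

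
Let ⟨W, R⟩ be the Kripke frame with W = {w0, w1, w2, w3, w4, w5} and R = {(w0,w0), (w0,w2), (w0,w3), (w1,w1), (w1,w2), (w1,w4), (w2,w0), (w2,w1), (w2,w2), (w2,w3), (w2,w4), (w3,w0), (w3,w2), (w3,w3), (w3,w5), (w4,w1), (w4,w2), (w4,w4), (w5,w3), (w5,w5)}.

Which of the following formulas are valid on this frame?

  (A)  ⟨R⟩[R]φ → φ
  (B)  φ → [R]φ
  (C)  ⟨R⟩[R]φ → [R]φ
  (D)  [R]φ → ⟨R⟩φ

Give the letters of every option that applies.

A, D

R is symmetric: every R-edge is matched by its reverse.
R is not euclidean: w2 R w0 and w2 R w1 but not w0 R w1.
R is serial: every world has an R-successor.
R is not a subset of the identity: w0 R w2 with w0 ≠ w2.
(A) ⟨R⟩[R]φ → φ is the dual of axiom B, which corresponds to symmetry. R is symmetric — valid.
(B) φ → [R]φ is equivalent to ◇p→p; it holds exactly when R ⊆ identity. Here R ⊄ identity — not valid.
(C) ⟨R⟩[R]φ → [R]φ is the dual of axiom 5, which corresponds to the euclidean property. R is not euclidean — not valid.
(D) [R]φ → ⟨R⟩φ is axiom D; it is valid on a frame exactly when R is serial. R is serial, so valid.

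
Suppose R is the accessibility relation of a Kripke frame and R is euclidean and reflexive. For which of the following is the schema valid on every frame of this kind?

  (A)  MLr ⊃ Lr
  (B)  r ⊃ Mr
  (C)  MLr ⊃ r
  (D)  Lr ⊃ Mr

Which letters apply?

A reflexive euclidean relation is also symmetric (from wRw and wRv the euclidean condition gives vRw) and hence transitive; it is an equivalence relation.
(A) MLr ⊃ Lr (the dual of axiom 5) characterises the euclidean frames. Every such R is euclidean — valid.
(B) r ⊃ Mr is the dual of axiom T; it is valid on a frame exactly when R is reflexive. Every such R is reflexive, so valid.
(C) MLr ⊃ r (the dual of axiom B) characterises the symmetric frames. Every such R is symmetric — valid.
(D) Lr ⊃ Mr is axiom D; it is valid on a frame exactly when R is serial. Every such R is serial, so valid.

A, B, C, D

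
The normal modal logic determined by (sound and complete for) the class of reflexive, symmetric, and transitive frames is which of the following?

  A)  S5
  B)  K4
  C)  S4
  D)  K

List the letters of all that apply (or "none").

(A) S5 is determined by exactly this class.
(B) K4 is determined by the class of transitive frames.
(C) S4 is determined by the class of reflexive and transitive frames.
(D) K is determined by the class of arbitrary frames.

A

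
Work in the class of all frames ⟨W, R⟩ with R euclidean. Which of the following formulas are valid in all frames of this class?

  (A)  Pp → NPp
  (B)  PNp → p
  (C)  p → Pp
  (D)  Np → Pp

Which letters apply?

(A) axiom 5: valid iff R is euclidean. Every such R is euclidean — valid.
(B) PNp → p is the dual of axiom B; it is valid on a frame exactly when R is symmetric. Such an R need not be symmetric, so not valid.
(C) p → Pp is the dual of axiom T, which corresponds to reflexivity. Such an R need not be reflexive — not valid.
(D) Np → Pp (axiom D) characterises the serial frames. Such an R need not be serial — not valid.

A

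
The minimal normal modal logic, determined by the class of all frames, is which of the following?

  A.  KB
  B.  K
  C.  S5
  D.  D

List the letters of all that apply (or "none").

(A) KB is determined by the class of symmetric frames.
(B) K is determined by exactly this class.
(C) S5 is determined by the class of reflexive, symmetric, and transitive frames.
(D) D is determined by the class of serial frames.

B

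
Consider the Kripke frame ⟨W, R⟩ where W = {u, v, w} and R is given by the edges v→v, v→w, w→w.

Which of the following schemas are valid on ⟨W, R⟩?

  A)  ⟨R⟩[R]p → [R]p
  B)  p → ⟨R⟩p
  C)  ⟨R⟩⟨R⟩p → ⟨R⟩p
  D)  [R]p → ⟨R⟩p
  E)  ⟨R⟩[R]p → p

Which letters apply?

C

R is not reflexive: not u R u.
R is not symmetric: v R w but not w R v.
R is transitive: R is closed under composition.
R is not euclidean: v R w and v R v but not w R v.
R is not serial: u has no R-successor.
(A) ⟨R⟩[R]p → [R]p is the dual of axiom 5; it is valid on a frame exactly when R is euclidean. R is not euclidean, so not valid.
(B) p → ⟨R⟩p is the dual of axiom T, which corresponds to reflexivity. R is not reflexive — not valid.
(C) the dual of axiom 4: valid iff R is transitive. R is transitive — valid.
(D) [R]p → ⟨R⟩p is axiom D, which corresponds to seriality. R is not serial — not valid.
(E) ⟨R⟩[R]p → p is the dual of axiom B, which corresponds to symmetry. R is not symmetric — not valid.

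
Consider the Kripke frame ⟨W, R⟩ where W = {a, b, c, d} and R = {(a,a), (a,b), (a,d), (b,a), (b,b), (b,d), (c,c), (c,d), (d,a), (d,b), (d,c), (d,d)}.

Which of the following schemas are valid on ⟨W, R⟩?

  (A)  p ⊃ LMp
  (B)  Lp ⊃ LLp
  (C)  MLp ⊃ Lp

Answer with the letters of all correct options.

R is symmetric: every R-edge is matched by its reverse.
R is not transitive: a R d and d R c but not a R c.
R is not euclidean: d R a and d R c but not a R c.
(A) p ⊃ LMp is axiom B, which corresponds to symmetry. R is symmetric — valid.
(B) Lp ⊃ LLp is axiom 4; it is valid on a frame exactly when R is transitive. R is not transitive, so not valid.
(C) MLp ⊃ Lp is the dual of axiom 5, which corresponds to the euclidean property. R is not euclidean — not valid.

A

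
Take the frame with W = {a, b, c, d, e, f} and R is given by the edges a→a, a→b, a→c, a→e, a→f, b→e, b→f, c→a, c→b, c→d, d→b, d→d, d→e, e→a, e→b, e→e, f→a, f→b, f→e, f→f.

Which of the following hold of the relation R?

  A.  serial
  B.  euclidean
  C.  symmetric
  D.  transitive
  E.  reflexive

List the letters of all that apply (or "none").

A

(A) serial: every world has an R-successor.
(B) not euclidean: a R b and a R a but not b R a.
(C) not symmetric: a R b but not b R a.
(D) not transitive: a R c and c R d but not a R d.
(E) not reflexive: not b R b.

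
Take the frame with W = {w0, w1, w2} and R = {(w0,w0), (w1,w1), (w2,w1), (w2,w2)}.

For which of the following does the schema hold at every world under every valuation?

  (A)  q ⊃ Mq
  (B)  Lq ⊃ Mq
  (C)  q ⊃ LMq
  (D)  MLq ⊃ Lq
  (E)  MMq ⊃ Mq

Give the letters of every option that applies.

R is reflexive: each world relates to itself.
R is not symmetric: w2 R w1 but not w1 R w2.
R is transitive: R is closed under composition.
R is not euclidean: w2 R w1 and w2 R w2 but not w1 R w2.
R is serial: every world has an R-successor.
(A) the dual of axiom T: valid iff R is reflexive. R is reflexive — valid.
(B) axiom D: valid iff R is serial. R is serial — valid.
(C) q ⊃ LMq is axiom B; it is valid on a frame exactly when R is symmetric. R is not symmetric, so not valid.
(D) MLq ⊃ Lq (the dual of axiom 5) characterises the euclidean frames. R is not euclidean — not valid.
(E) MMq ⊃ Mq is the dual of axiom 4, which corresponds to transitivity. R is transitive — valid.

A, B, E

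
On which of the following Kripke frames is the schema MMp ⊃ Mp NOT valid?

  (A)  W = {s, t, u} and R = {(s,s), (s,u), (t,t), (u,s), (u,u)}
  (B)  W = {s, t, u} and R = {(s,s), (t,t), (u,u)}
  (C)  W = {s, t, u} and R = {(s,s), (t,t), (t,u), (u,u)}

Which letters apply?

none

The schema MMp ⊃ Mp is the dual of axiom 4; it is valid on a frame iff R is transitive.
(A) R is transitive (R is closed under composition), so the schema is valid here.
(B) R is transitive (R is closed under composition), so the schema is valid here.
(C) R is transitive (R is closed under composition), so the schema is valid here.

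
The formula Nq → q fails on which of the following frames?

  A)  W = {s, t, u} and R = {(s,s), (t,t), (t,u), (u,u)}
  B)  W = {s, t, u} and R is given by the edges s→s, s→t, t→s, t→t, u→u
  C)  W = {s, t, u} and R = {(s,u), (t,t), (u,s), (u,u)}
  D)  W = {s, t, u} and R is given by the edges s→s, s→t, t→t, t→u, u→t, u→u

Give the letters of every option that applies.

The schema Nq → q is axiom T; it is valid on a frame iff R is reflexive.
(A) R is reflexive (each world relates to itself), so the schema is valid here.
(B) R is reflexive (each world relates to itself), so the schema is valid here.
(C) R is not reflexive (not s R s), so the schema fails here.
(D) R is reflexive (each world relates to itself), so the schema is valid here.

C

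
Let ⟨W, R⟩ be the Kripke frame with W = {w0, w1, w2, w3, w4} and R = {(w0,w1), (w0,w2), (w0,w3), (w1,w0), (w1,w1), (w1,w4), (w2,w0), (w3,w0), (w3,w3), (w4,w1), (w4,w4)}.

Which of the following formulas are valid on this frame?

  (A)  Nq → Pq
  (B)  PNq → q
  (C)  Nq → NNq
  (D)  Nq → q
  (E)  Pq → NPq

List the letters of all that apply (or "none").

R is not reflexive: not w0 R w0.
R is symmetric: every R-edge is matched by its reverse.
R is not transitive: w0 R w1 and w1 R w0 but not w0 R w0.
R is not euclidean: w0 R w1 and w0 R w2 but not w1 R w2.
R is serial: every world has an R-successor.
(A) Nq → Pq is axiom D; it is valid on a frame exactly when R is serial. R is serial, so valid.
(B) PNq → q is the dual of axiom B, which corresponds to symmetry. R is symmetric — valid.
(C) Nq → NNq is axiom 4; it is valid on a frame exactly when R is transitive. R is not transitive, so not valid.
(D) Nq → q (axiom T) characterises the reflexive frames. R is not reflexive — not valid.
(E) Pq → NPq is axiom 5, which corresponds to the euclidean property. R is not euclidean — not valid.

A, B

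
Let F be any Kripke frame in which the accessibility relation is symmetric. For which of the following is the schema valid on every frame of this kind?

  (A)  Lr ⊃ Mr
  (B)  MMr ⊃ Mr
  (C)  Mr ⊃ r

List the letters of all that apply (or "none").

none

(A) Lr ⊃ Mr is axiom D; it is valid on a frame exactly when R is serial. Such an R need not be serial, so not valid.
(B) MMr ⊃ Mr is the dual of axiom 4, which corresponds to transitivity. Such an R need not be transitive — not valid.
(C) Mr ⊃ r is the converse of T; it holds exactly when R ⊆ identity. Such an R need not be a subset of the identity — not valid.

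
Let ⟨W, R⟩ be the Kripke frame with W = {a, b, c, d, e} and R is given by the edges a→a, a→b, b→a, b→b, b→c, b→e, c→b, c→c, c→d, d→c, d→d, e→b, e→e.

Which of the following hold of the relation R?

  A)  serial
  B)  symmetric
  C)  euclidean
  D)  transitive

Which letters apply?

(A) serial: every world has an R-successor.
(B) symmetric: every R-edge is matched by its reverse.
(C) not euclidean: b R a and b R c but not a R c.
(D) not transitive: a R b and b R c but not a R c.

A, B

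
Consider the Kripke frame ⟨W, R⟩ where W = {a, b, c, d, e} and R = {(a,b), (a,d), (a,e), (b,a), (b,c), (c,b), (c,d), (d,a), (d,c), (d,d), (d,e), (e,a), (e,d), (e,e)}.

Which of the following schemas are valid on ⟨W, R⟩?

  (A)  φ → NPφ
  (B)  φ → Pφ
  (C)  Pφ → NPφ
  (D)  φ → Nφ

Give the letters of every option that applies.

A

R is not reflexive: not a R a.
R is symmetric: every R-edge is matched by its reverse.
R is not euclidean: a R b and a R d but not b R d.
R is not a subset of the identity: a R b with a ≠ b.
(A) φ → NPφ is axiom B, which corresponds to symmetry. R is symmetric — valid.
(B) φ → Pφ (the dual of axiom T) characterises the reflexive frames. R is not reflexive — not valid.
(C) Pφ → NPφ (axiom 5) characterises the euclidean frames. R is not euclidean — not valid.
(D) φ → Nφ is valid only on frames where every R-edge is a self-loop. Here R ⊄ identity — not valid.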